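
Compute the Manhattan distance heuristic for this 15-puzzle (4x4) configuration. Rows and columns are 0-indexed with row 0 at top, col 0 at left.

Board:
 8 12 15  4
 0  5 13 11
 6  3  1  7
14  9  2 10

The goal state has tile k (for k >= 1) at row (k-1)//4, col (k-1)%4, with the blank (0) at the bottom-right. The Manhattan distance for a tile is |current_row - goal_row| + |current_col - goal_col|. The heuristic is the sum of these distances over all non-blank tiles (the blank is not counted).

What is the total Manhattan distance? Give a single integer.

Answer: 39

Derivation:
Tile 8: at (0,0), goal (1,3), distance |0-1|+|0-3| = 4
Tile 12: at (0,1), goal (2,3), distance |0-2|+|1-3| = 4
Tile 15: at (0,2), goal (3,2), distance |0-3|+|2-2| = 3
Tile 4: at (0,3), goal (0,3), distance |0-0|+|3-3| = 0
Tile 5: at (1,1), goal (1,0), distance |1-1|+|1-0| = 1
Tile 13: at (1,2), goal (3,0), distance |1-3|+|2-0| = 4
Tile 11: at (1,3), goal (2,2), distance |1-2|+|3-2| = 2
Tile 6: at (2,0), goal (1,1), distance |2-1|+|0-1| = 2
Tile 3: at (2,1), goal (0,2), distance |2-0|+|1-2| = 3
Tile 1: at (2,2), goal (0,0), distance |2-0|+|2-0| = 4
Tile 7: at (2,3), goal (1,2), distance |2-1|+|3-2| = 2
Tile 14: at (3,0), goal (3,1), distance |3-3|+|0-1| = 1
Tile 9: at (3,1), goal (2,0), distance |3-2|+|1-0| = 2
Tile 2: at (3,2), goal (0,1), distance |3-0|+|2-1| = 4
Tile 10: at (3,3), goal (2,1), distance |3-2|+|3-1| = 3
Sum: 4 + 4 + 3 + 0 + 1 + 4 + 2 + 2 + 3 + 4 + 2 + 1 + 2 + 4 + 3 = 39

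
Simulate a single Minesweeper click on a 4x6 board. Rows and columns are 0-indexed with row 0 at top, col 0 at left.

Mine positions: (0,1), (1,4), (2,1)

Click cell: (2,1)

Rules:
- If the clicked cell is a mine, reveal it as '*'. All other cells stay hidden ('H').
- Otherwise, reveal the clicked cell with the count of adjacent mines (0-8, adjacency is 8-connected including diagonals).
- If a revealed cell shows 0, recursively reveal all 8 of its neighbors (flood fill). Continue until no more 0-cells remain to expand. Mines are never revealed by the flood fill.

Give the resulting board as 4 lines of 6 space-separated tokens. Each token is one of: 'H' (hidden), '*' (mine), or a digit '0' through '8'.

H H H H H H
H H H H H H
H * H H H H
H H H H H H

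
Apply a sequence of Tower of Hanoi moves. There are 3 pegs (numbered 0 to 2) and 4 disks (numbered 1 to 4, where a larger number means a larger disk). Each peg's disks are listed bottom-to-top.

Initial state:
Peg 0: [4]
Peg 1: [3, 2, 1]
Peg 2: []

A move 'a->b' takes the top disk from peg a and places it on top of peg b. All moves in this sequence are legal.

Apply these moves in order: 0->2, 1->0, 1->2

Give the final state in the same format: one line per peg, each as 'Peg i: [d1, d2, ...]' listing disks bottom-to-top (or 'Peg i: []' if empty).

Answer: Peg 0: [1]
Peg 1: [3]
Peg 2: [4, 2]

Derivation:
After move 1 (0->2):
Peg 0: []
Peg 1: [3, 2, 1]
Peg 2: [4]

After move 2 (1->0):
Peg 0: [1]
Peg 1: [3, 2]
Peg 2: [4]

After move 3 (1->2):
Peg 0: [1]
Peg 1: [3]
Peg 2: [4, 2]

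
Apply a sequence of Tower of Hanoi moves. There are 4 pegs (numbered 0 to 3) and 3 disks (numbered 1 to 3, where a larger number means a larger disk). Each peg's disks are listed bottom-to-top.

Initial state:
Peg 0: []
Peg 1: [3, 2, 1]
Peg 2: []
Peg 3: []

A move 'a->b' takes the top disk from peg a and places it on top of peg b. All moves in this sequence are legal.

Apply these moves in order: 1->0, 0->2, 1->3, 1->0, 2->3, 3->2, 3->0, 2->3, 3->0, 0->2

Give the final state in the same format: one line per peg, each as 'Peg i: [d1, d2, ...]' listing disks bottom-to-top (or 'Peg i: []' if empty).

Answer: Peg 0: [3, 2]
Peg 1: []
Peg 2: [1]
Peg 3: []

Derivation:
After move 1 (1->0):
Peg 0: [1]
Peg 1: [3, 2]
Peg 2: []
Peg 3: []

After move 2 (0->2):
Peg 0: []
Peg 1: [3, 2]
Peg 2: [1]
Peg 3: []

After move 3 (1->3):
Peg 0: []
Peg 1: [3]
Peg 2: [1]
Peg 3: [2]

After move 4 (1->0):
Peg 0: [3]
Peg 1: []
Peg 2: [1]
Peg 3: [2]

After move 5 (2->3):
Peg 0: [3]
Peg 1: []
Peg 2: []
Peg 3: [2, 1]

After move 6 (3->2):
Peg 0: [3]
Peg 1: []
Peg 2: [1]
Peg 3: [2]

After move 7 (3->0):
Peg 0: [3, 2]
Peg 1: []
Peg 2: [1]
Peg 3: []

After move 8 (2->3):
Peg 0: [3, 2]
Peg 1: []
Peg 2: []
Peg 3: [1]

After move 9 (3->0):
Peg 0: [3, 2, 1]
Peg 1: []
Peg 2: []
Peg 3: []

After move 10 (0->2):
Peg 0: [3, 2]
Peg 1: []
Peg 2: [1]
Peg 3: []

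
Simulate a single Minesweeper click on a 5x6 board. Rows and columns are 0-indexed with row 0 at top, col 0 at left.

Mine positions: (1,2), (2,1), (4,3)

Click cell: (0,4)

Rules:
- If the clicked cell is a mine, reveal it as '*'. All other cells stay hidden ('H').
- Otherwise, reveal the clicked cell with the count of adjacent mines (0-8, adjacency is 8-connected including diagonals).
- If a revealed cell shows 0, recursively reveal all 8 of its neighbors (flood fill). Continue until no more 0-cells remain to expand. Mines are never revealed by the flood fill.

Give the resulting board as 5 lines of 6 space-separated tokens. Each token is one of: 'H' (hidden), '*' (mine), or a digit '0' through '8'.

H H H 1 0 0
H H H 1 0 0
H H H 1 0 0
H H H 1 1 0
H H H H 1 0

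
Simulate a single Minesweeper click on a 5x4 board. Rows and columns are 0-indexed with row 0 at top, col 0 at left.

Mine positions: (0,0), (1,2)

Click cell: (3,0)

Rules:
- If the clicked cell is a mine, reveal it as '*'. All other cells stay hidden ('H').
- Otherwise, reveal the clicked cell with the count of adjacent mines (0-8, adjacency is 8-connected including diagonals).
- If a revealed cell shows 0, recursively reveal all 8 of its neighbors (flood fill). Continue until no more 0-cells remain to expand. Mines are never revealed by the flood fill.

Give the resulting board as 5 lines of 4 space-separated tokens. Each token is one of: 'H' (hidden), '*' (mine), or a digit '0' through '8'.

H H H H
1 2 H H
0 1 1 1
0 0 0 0
0 0 0 0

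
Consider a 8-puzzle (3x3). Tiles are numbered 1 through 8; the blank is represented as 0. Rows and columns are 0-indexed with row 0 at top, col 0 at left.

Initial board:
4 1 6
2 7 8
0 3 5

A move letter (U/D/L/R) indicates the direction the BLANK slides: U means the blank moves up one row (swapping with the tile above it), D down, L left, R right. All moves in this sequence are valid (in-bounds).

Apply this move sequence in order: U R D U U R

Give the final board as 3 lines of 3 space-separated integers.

Answer: 4 6 0
7 1 8
2 3 5

Derivation:
After move 1 (U):
4 1 6
0 7 8
2 3 5

After move 2 (R):
4 1 6
7 0 8
2 3 5

After move 3 (D):
4 1 6
7 3 8
2 0 5

After move 4 (U):
4 1 6
7 0 8
2 3 5

After move 5 (U):
4 0 6
7 1 8
2 3 5

After move 6 (R):
4 6 0
7 1 8
2 3 5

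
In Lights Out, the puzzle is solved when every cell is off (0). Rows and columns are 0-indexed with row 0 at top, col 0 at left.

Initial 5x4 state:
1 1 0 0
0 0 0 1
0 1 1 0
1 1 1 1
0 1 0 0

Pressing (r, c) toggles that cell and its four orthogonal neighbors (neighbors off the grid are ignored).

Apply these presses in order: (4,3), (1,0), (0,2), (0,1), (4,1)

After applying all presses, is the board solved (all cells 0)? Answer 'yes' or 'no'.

After press 1 at (4,3):
1 1 0 0
0 0 0 1
0 1 1 0
1 1 1 0
0 1 1 1

After press 2 at (1,0):
0 1 0 0
1 1 0 1
1 1 1 0
1 1 1 0
0 1 1 1

After press 3 at (0,2):
0 0 1 1
1 1 1 1
1 1 1 0
1 1 1 0
0 1 1 1

After press 4 at (0,1):
1 1 0 1
1 0 1 1
1 1 1 0
1 1 1 0
0 1 1 1

After press 5 at (4,1):
1 1 0 1
1 0 1 1
1 1 1 0
1 0 1 0
1 0 0 1

Lights still on: 13

Answer: no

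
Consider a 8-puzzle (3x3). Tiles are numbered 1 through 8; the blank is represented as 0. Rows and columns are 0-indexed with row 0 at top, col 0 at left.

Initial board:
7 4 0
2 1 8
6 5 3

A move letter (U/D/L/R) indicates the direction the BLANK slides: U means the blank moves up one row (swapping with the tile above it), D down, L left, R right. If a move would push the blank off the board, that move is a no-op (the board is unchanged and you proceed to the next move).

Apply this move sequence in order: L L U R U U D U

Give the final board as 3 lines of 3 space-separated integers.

Answer: 7 0 4
2 1 8
6 5 3

Derivation:
After move 1 (L):
7 0 4
2 1 8
6 5 3

After move 2 (L):
0 7 4
2 1 8
6 5 3

After move 3 (U):
0 7 4
2 1 8
6 5 3

After move 4 (R):
7 0 4
2 1 8
6 5 3

After move 5 (U):
7 0 4
2 1 8
6 5 3

After move 6 (U):
7 0 4
2 1 8
6 5 3

After move 7 (D):
7 1 4
2 0 8
6 5 3

After move 8 (U):
7 0 4
2 1 8
6 5 3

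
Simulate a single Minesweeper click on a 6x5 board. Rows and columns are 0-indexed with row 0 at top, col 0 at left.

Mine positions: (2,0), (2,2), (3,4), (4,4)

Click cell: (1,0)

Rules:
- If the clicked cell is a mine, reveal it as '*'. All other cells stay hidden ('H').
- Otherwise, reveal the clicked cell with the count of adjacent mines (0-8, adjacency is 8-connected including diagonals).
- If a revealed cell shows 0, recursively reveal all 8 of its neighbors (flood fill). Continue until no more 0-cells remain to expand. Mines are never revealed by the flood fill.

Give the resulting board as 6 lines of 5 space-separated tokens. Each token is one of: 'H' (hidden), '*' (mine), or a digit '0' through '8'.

H H H H H
1 H H H H
H H H H H
H H H H H
H H H H H
H H H H H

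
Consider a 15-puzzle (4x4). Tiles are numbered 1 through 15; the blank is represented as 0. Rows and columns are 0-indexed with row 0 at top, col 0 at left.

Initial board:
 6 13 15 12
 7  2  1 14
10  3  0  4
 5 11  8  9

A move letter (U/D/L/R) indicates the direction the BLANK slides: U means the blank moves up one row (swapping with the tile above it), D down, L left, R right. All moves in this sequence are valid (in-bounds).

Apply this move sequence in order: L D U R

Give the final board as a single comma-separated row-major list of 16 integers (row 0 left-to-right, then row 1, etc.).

After move 1 (L):
 6 13 15 12
 7  2  1 14
10  0  3  4
 5 11  8  9

After move 2 (D):
 6 13 15 12
 7  2  1 14
10 11  3  4
 5  0  8  9

After move 3 (U):
 6 13 15 12
 7  2  1 14
10  0  3  4
 5 11  8  9

After move 4 (R):
 6 13 15 12
 7  2  1 14
10  3  0  4
 5 11  8  9

Answer: 6, 13, 15, 12, 7, 2, 1, 14, 10, 3, 0, 4, 5, 11, 8, 9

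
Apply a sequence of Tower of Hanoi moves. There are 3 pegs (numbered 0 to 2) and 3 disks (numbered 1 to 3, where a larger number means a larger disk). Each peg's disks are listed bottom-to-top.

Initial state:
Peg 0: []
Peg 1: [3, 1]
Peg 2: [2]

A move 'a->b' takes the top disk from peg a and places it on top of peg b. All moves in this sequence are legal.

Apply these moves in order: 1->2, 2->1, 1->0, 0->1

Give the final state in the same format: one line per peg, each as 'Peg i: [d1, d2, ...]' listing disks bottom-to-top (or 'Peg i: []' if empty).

Answer: Peg 0: []
Peg 1: [3, 1]
Peg 2: [2]

Derivation:
After move 1 (1->2):
Peg 0: []
Peg 1: [3]
Peg 2: [2, 1]

After move 2 (2->1):
Peg 0: []
Peg 1: [3, 1]
Peg 2: [2]

After move 3 (1->0):
Peg 0: [1]
Peg 1: [3]
Peg 2: [2]

After move 4 (0->1):
Peg 0: []
Peg 1: [3, 1]
Peg 2: [2]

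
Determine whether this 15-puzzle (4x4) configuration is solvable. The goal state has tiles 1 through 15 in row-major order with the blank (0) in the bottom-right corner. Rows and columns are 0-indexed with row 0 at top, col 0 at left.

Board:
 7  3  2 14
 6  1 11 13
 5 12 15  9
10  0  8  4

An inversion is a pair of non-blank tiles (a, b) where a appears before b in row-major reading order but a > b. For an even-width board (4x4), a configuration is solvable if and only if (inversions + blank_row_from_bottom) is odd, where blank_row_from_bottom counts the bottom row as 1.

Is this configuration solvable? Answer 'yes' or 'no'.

Answer: no

Derivation:
Inversions: 47
Blank is in row 3 (0-indexed from top), which is row 1 counting from the bottom (bottom = 1).
47 + 1 = 48, which is even, so the puzzle is not solvable.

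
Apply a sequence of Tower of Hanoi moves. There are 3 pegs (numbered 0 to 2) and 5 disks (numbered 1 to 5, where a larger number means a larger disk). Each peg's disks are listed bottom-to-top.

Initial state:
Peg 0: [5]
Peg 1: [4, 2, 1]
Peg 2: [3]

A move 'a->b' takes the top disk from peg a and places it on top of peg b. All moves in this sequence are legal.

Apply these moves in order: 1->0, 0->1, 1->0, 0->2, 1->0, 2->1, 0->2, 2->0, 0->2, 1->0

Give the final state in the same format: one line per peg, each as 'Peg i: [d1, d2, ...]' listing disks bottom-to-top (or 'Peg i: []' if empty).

After move 1 (1->0):
Peg 0: [5, 1]
Peg 1: [4, 2]
Peg 2: [3]

After move 2 (0->1):
Peg 0: [5]
Peg 1: [4, 2, 1]
Peg 2: [3]

After move 3 (1->0):
Peg 0: [5, 1]
Peg 1: [4, 2]
Peg 2: [3]

After move 4 (0->2):
Peg 0: [5]
Peg 1: [4, 2]
Peg 2: [3, 1]

After move 5 (1->0):
Peg 0: [5, 2]
Peg 1: [4]
Peg 2: [3, 1]

After move 6 (2->1):
Peg 0: [5, 2]
Peg 1: [4, 1]
Peg 2: [3]

After move 7 (0->2):
Peg 0: [5]
Peg 1: [4, 1]
Peg 2: [3, 2]

After move 8 (2->0):
Peg 0: [5, 2]
Peg 1: [4, 1]
Peg 2: [3]

After move 9 (0->2):
Peg 0: [5]
Peg 1: [4, 1]
Peg 2: [3, 2]

After move 10 (1->0):
Peg 0: [5, 1]
Peg 1: [4]
Peg 2: [3, 2]

Answer: Peg 0: [5, 1]
Peg 1: [4]
Peg 2: [3, 2]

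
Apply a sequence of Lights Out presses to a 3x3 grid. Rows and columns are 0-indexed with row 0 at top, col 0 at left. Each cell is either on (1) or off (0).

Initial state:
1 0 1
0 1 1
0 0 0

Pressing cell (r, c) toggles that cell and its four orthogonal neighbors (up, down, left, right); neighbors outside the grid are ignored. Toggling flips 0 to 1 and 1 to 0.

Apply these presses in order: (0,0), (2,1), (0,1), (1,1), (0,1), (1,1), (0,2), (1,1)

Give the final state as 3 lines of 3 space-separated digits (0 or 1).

Answer: 0 1 0
0 1 1
1 0 1

Derivation:
After press 1 at (0,0):
0 1 1
1 1 1
0 0 0

After press 2 at (2,1):
0 1 1
1 0 1
1 1 1

After press 3 at (0,1):
1 0 0
1 1 1
1 1 1

After press 4 at (1,1):
1 1 0
0 0 0
1 0 1

After press 5 at (0,1):
0 0 1
0 1 0
1 0 1

After press 6 at (1,1):
0 1 1
1 0 1
1 1 1

After press 7 at (0,2):
0 0 0
1 0 0
1 1 1

After press 8 at (1,1):
0 1 0
0 1 1
1 0 1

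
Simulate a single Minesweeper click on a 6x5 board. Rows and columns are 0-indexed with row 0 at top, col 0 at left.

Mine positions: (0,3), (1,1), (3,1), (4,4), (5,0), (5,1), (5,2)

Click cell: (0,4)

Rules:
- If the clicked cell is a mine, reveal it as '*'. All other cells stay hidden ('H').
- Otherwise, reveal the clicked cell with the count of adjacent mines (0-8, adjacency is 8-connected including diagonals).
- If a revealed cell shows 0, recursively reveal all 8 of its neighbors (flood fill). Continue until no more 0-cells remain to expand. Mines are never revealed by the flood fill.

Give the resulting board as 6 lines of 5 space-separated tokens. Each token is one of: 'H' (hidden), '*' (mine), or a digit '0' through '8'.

H H H H 1
H H H H H
H H H H H
H H H H H
H H H H H
H H H H H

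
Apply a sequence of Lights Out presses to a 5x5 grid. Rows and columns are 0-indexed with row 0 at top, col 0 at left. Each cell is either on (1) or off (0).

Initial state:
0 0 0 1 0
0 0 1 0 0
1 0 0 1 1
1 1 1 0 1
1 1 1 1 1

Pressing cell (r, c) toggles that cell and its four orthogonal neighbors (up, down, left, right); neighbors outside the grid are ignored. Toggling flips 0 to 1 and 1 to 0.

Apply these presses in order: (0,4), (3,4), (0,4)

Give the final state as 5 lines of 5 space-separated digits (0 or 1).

Answer: 0 0 0 1 0
0 0 1 0 0
1 0 0 1 0
1 1 1 1 0
1 1 1 1 0

Derivation:
After press 1 at (0,4):
0 0 0 0 1
0 0 1 0 1
1 0 0 1 1
1 1 1 0 1
1 1 1 1 1

After press 2 at (3,4):
0 0 0 0 1
0 0 1 0 1
1 0 0 1 0
1 1 1 1 0
1 1 1 1 0

After press 3 at (0,4):
0 0 0 1 0
0 0 1 0 0
1 0 0 1 0
1 1 1 1 0
1 1 1 1 0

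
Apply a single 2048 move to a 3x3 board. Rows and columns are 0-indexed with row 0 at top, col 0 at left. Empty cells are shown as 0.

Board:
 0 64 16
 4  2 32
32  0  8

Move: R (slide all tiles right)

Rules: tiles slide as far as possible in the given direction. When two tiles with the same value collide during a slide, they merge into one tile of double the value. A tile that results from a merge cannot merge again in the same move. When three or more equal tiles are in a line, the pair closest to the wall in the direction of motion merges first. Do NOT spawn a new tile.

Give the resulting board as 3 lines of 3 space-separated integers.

Answer:  0 64 16
 4  2 32
 0 32  8

Derivation:
Slide right:
row 0: [0, 64, 16] -> [0, 64, 16]
row 1: [4, 2, 32] -> [4, 2, 32]
row 2: [32, 0, 8] -> [0, 32, 8]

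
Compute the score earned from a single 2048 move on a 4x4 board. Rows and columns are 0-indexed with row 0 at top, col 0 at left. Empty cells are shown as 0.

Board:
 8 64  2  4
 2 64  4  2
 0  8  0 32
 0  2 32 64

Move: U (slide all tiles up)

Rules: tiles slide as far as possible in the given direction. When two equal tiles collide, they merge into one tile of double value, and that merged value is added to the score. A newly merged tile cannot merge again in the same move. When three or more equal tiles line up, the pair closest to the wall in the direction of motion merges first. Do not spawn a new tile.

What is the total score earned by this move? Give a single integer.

Answer: 128

Derivation:
Slide up:
col 0: [8, 2, 0, 0] -> [8, 2, 0, 0]  score +0 (running 0)
col 1: [64, 64, 8, 2] -> [128, 8, 2, 0]  score +128 (running 128)
col 2: [2, 4, 0, 32] -> [2, 4, 32, 0]  score +0 (running 128)
col 3: [4, 2, 32, 64] -> [4, 2, 32, 64]  score +0 (running 128)
Board after move:
  8 128   2   4
  2   8   4   2
  0   2  32  32
  0   0   0  64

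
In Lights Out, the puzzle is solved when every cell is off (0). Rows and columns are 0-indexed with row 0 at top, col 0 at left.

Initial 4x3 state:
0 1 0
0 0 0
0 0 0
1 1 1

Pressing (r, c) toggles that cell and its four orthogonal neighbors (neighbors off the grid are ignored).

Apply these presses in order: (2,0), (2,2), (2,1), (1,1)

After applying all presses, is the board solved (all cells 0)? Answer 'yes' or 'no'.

Answer: yes

Derivation:
After press 1 at (2,0):
0 1 0
1 0 0
1 1 0
0 1 1

After press 2 at (2,2):
0 1 0
1 0 1
1 0 1
0 1 0

After press 3 at (2,1):
0 1 0
1 1 1
0 1 0
0 0 0

After press 4 at (1,1):
0 0 0
0 0 0
0 0 0
0 0 0

Lights still on: 0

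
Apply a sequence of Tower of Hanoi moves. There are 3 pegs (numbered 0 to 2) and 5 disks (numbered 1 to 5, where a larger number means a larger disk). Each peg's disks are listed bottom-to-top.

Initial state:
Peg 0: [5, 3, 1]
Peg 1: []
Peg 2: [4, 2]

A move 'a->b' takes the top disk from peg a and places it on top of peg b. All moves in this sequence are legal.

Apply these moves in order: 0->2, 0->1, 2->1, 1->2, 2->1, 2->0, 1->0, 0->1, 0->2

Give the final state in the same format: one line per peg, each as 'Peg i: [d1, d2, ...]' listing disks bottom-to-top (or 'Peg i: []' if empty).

Answer: Peg 0: [5]
Peg 1: [3, 1]
Peg 2: [4, 2]

Derivation:
After move 1 (0->2):
Peg 0: [5, 3]
Peg 1: []
Peg 2: [4, 2, 1]

After move 2 (0->1):
Peg 0: [5]
Peg 1: [3]
Peg 2: [4, 2, 1]

After move 3 (2->1):
Peg 0: [5]
Peg 1: [3, 1]
Peg 2: [4, 2]

After move 4 (1->2):
Peg 0: [5]
Peg 1: [3]
Peg 2: [4, 2, 1]

After move 5 (2->1):
Peg 0: [5]
Peg 1: [3, 1]
Peg 2: [4, 2]

After move 6 (2->0):
Peg 0: [5, 2]
Peg 1: [3, 1]
Peg 2: [4]

After move 7 (1->0):
Peg 0: [5, 2, 1]
Peg 1: [3]
Peg 2: [4]

After move 8 (0->1):
Peg 0: [5, 2]
Peg 1: [3, 1]
Peg 2: [4]

After move 9 (0->2):
Peg 0: [5]
Peg 1: [3, 1]
Peg 2: [4, 2]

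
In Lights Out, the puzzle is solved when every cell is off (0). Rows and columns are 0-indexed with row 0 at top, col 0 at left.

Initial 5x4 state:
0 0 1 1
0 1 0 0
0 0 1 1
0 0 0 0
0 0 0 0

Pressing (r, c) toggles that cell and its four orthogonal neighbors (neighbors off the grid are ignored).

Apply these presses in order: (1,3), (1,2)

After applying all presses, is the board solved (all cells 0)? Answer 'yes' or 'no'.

After press 1 at (1,3):
0 0 1 0
0 1 1 1
0 0 1 0
0 0 0 0
0 0 0 0

After press 2 at (1,2):
0 0 0 0
0 0 0 0
0 0 0 0
0 0 0 0
0 0 0 0

Lights still on: 0

Answer: yes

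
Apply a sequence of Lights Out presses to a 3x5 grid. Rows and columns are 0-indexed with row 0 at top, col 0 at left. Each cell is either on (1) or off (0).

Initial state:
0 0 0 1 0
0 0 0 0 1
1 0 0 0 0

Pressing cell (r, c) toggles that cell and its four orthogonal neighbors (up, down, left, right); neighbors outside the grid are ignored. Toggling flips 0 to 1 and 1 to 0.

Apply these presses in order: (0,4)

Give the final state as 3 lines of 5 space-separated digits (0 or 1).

Answer: 0 0 0 0 1
0 0 0 0 0
1 0 0 0 0

Derivation:
After press 1 at (0,4):
0 0 0 0 1
0 0 0 0 0
1 0 0 0 0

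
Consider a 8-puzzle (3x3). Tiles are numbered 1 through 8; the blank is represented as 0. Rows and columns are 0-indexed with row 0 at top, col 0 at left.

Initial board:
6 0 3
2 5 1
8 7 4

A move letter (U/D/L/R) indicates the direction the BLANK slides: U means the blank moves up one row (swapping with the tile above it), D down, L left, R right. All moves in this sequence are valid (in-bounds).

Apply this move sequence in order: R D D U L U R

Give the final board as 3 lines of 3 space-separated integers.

After move 1 (R):
6 3 0
2 5 1
8 7 4

After move 2 (D):
6 3 1
2 5 0
8 7 4

After move 3 (D):
6 3 1
2 5 4
8 7 0

After move 4 (U):
6 3 1
2 5 0
8 7 4

After move 5 (L):
6 3 1
2 0 5
8 7 4

After move 6 (U):
6 0 1
2 3 5
8 7 4

After move 7 (R):
6 1 0
2 3 5
8 7 4

Answer: 6 1 0
2 3 5
8 7 4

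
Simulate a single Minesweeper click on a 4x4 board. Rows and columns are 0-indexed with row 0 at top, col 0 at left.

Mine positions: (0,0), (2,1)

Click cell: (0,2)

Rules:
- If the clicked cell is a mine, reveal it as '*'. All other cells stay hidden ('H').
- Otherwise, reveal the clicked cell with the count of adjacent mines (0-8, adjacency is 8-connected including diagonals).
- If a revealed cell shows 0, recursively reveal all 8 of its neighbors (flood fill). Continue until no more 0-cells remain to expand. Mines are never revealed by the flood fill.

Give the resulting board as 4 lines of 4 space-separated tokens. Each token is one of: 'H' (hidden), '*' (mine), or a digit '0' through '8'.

H 1 0 0
H 2 1 0
H H 1 0
H H 1 0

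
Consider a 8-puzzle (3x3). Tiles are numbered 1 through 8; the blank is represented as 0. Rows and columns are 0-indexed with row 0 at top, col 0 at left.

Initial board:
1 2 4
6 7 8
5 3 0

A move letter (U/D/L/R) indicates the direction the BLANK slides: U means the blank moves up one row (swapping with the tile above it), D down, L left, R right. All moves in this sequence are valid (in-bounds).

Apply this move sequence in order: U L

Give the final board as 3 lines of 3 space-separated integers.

Answer: 1 2 4
6 0 7
5 3 8

Derivation:
After move 1 (U):
1 2 4
6 7 0
5 3 8

After move 2 (L):
1 2 4
6 0 7
5 3 8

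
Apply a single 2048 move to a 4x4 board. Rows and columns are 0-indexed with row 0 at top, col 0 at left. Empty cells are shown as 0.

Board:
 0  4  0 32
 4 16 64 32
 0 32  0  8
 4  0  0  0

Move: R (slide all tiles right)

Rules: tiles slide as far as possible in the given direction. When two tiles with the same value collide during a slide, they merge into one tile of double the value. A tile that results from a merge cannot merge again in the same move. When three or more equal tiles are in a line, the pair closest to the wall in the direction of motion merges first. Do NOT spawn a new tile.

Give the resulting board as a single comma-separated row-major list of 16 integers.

Answer: 0, 0, 4, 32, 4, 16, 64, 32, 0, 0, 32, 8, 0, 0, 0, 4

Derivation:
Slide right:
row 0: [0, 4, 0, 32] -> [0, 0, 4, 32]
row 1: [4, 16, 64, 32] -> [4, 16, 64, 32]
row 2: [0, 32, 0, 8] -> [0, 0, 32, 8]
row 3: [4, 0, 0, 0] -> [0, 0, 0, 4]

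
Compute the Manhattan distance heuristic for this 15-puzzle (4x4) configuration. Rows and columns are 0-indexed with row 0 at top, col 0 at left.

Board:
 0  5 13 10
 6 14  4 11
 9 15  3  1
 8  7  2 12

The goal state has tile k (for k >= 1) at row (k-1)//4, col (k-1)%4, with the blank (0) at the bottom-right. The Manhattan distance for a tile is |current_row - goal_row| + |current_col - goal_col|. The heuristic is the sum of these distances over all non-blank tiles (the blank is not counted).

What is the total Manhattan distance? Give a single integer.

Answer: 40

Derivation:
Tile 5: (0,1)->(1,0) = 2
Tile 13: (0,2)->(3,0) = 5
Tile 10: (0,3)->(2,1) = 4
Tile 6: (1,0)->(1,1) = 1
Tile 14: (1,1)->(3,1) = 2
Tile 4: (1,2)->(0,3) = 2
Tile 11: (1,3)->(2,2) = 2
Tile 9: (2,0)->(2,0) = 0
Tile 15: (2,1)->(3,2) = 2
Tile 3: (2,2)->(0,2) = 2
Tile 1: (2,3)->(0,0) = 5
Tile 8: (3,0)->(1,3) = 5
Tile 7: (3,1)->(1,2) = 3
Tile 2: (3,2)->(0,1) = 4
Tile 12: (3,3)->(2,3) = 1
Sum: 2 + 5 + 4 + 1 + 2 + 2 + 2 + 0 + 2 + 2 + 5 + 5 + 3 + 4 + 1 = 40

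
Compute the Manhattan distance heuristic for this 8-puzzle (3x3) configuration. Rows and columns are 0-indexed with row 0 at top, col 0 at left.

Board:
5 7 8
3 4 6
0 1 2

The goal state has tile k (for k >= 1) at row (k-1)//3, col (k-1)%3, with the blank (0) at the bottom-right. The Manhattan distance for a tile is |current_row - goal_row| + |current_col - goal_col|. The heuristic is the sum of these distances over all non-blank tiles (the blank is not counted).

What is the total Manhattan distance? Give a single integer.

Tile 5: (0,0)->(1,1) = 2
Tile 7: (0,1)->(2,0) = 3
Tile 8: (0,2)->(2,1) = 3
Tile 3: (1,0)->(0,2) = 3
Tile 4: (1,1)->(1,0) = 1
Tile 6: (1,2)->(1,2) = 0
Tile 1: (2,1)->(0,0) = 3
Tile 2: (2,2)->(0,1) = 3
Sum: 2 + 3 + 3 + 3 + 1 + 0 + 3 + 3 = 18

Answer: 18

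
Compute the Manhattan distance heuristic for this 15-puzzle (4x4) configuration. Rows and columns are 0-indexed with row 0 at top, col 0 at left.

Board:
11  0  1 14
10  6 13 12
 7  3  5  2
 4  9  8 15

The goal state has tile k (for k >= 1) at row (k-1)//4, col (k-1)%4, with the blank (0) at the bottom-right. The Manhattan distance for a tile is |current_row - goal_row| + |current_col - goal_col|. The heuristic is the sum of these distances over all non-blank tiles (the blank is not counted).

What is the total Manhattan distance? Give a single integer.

Answer: 43

Derivation:
Tile 11: at (0,0), goal (2,2), distance |0-2|+|0-2| = 4
Tile 1: at (0,2), goal (0,0), distance |0-0|+|2-0| = 2
Tile 14: at (0,3), goal (3,1), distance |0-3|+|3-1| = 5
Tile 10: at (1,0), goal (2,1), distance |1-2|+|0-1| = 2
Tile 6: at (1,1), goal (1,1), distance |1-1|+|1-1| = 0
Tile 13: at (1,2), goal (3,0), distance |1-3|+|2-0| = 4
Tile 12: at (1,3), goal (2,3), distance |1-2|+|3-3| = 1
Tile 7: at (2,0), goal (1,2), distance |2-1|+|0-2| = 3
Tile 3: at (2,1), goal (0,2), distance |2-0|+|1-2| = 3
Tile 5: at (2,2), goal (1,0), distance |2-1|+|2-0| = 3
Tile 2: at (2,3), goal (0,1), distance |2-0|+|3-1| = 4
Tile 4: at (3,0), goal (0,3), distance |3-0|+|0-3| = 6
Tile 9: at (3,1), goal (2,0), distance |3-2|+|1-0| = 2
Tile 8: at (3,2), goal (1,3), distance |3-1|+|2-3| = 3
Tile 15: at (3,3), goal (3,2), distance |3-3|+|3-2| = 1
Sum: 4 + 2 + 5 + 2 + 0 + 4 + 1 + 3 + 3 + 3 + 4 + 6 + 2 + 3 + 1 = 43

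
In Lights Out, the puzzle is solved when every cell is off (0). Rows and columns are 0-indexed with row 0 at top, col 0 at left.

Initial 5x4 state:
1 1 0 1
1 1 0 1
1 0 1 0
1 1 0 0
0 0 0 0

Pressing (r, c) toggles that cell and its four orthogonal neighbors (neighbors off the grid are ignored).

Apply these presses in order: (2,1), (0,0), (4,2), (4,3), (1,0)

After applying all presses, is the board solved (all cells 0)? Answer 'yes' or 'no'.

After press 1 at (2,1):
1 1 0 1
1 0 0 1
0 1 0 0
1 0 0 0
0 0 0 0

After press 2 at (0,0):
0 0 0 1
0 0 0 1
0 1 0 0
1 0 0 0
0 0 0 0

After press 3 at (4,2):
0 0 0 1
0 0 0 1
0 1 0 0
1 0 1 0
0 1 1 1

After press 4 at (4,3):
0 0 0 1
0 0 0 1
0 1 0 0
1 0 1 1
0 1 0 0

After press 5 at (1,0):
1 0 0 1
1 1 0 1
1 1 0 0
1 0 1 1
0 1 0 0

Lights still on: 11

Answer: no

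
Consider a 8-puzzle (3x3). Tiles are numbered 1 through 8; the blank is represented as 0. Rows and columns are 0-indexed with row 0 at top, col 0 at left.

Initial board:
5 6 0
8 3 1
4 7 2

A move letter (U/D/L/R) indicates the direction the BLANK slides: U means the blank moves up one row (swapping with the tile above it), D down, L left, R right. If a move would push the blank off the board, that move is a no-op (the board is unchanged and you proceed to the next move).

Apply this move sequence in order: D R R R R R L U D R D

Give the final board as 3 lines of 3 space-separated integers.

After move 1 (D):
5 6 1
8 3 0
4 7 2

After move 2 (R):
5 6 1
8 3 0
4 7 2

After move 3 (R):
5 6 1
8 3 0
4 7 2

After move 4 (R):
5 6 1
8 3 0
4 7 2

After move 5 (R):
5 6 1
8 3 0
4 7 2

After move 6 (R):
5 6 1
8 3 0
4 7 2

After move 7 (L):
5 6 1
8 0 3
4 7 2

After move 8 (U):
5 0 1
8 6 3
4 7 2

After move 9 (D):
5 6 1
8 0 3
4 7 2

After move 10 (R):
5 6 1
8 3 0
4 7 2

After move 11 (D):
5 6 1
8 3 2
4 7 0

Answer: 5 6 1
8 3 2
4 7 0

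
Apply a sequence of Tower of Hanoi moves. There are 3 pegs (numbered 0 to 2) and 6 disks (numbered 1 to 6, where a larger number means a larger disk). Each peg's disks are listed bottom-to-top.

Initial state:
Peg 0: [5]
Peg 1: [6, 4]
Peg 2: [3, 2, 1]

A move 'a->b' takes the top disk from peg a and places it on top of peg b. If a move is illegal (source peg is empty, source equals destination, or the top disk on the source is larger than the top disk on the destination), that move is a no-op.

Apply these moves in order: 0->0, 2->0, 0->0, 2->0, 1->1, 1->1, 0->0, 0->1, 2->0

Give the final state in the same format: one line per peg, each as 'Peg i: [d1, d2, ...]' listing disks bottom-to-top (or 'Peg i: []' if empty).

Answer: Peg 0: [5, 2]
Peg 1: [6, 4, 1]
Peg 2: [3]

Derivation:
After move 1 (0->0):
Peg 0: [5]
Peg 1: [6, 4]
Peg 2: [3, 2, 1]

After move 2 (2->0):
Peg 0: [5, 1]
Peg 1: [6, 4]
Peg 2: [3, 2]

After move 3 (0->0):
Peg 0: [5, 1]
Peg 1: [6, 4]
Peg 2: [3, 2]

After move 4 (2->0):
Peg 0: [5, 1]
Peg 1: [6, 4]
Peg 2: [3, 2]

After move 5 (1->1):
Peg 0: [5, 1]
Peg 1: [6, 4]
Peg 2: [3, 2]

After move 6 (1->1):
Peg 0: [5, 1]
Peg 1: [6, 4]
Peg 2: [3, 2]

After move 7 (0->0):
Peg 0: [5, 1]
Peg 1: [6, 4]
Peg 2: [3, 2]

After move 8 (0->1):
Peg 0: [5]
Peg 1: [6, 4, 1]
Peg 2: [3, 2]

After move 9 (2->0):
Peg 0: [5, 2]
Peg 1: [6, 4, 1]
Peg 2: [3]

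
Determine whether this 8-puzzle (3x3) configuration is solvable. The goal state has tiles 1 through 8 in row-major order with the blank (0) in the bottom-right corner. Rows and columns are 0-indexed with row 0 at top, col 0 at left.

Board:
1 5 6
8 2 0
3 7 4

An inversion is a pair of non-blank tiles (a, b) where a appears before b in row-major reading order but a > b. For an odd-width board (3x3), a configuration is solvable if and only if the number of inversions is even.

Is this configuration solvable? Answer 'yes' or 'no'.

Answer: no

Derivation:
Inversions (pairs i<j in row-major order where tile[i] > tile[j] > 0): 11
11 is odd, so the puzzle is not solvable.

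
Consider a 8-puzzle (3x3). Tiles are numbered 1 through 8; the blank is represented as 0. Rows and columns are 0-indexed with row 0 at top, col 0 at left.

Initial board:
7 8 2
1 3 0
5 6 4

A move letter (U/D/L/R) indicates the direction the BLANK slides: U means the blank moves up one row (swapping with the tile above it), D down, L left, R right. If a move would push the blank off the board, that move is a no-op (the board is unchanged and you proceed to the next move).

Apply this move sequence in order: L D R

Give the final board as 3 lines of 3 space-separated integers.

Answer: 7 8 2
1 6 3
5 4 0

Derivation:
After move 1 (L):
7 8 2
1 0 3
5 6 4

After move 2 (D):
7 8 2
1 6 3
5 0 4

After move 3 (R):
7 8 2
1 6 3
5 4 0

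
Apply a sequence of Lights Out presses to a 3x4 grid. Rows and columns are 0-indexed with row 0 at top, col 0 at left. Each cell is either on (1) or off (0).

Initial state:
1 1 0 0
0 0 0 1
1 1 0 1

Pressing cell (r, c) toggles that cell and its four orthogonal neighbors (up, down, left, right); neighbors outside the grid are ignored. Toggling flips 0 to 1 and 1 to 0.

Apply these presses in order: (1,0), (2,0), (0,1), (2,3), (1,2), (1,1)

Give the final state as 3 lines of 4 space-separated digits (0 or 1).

Answer: 1 1 0 0
1 0 0 1
1 1 0 0

Derivation:
After press 1 at (1,0):
0 1 0 0
1 1 0 1
0 1 0 1

After press 2 at (2,0):
0 1 0 0
0 1 0 1
1 0 0 1

After press 3 at (0,1):
1 0 1 0
0 0 0 1
1 0 0 1

After press 4 at (2,3):
1 0 1 0
0 0 0 0
1 0 1 0

After press 5 at (1,2):
1 0 0 0
0 1 1 1
1 0 0 0

After press 6 at (1,1):
1 1 0 0
1 0 0 1
1 1 0 0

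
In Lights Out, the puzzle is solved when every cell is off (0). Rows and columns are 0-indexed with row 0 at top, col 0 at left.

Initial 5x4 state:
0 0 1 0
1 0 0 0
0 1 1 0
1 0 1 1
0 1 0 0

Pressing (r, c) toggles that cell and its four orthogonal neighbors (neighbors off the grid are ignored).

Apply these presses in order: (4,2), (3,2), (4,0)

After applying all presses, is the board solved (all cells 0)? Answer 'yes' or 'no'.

Answer: no

Derivation:
After press 1 at (4,2):
0 0 1 0
1 0 0 0
0 1 1 0
1 0 0 1
0 0 1 1

After press 2 at (3,2):
0 0 1 0
1 0 0 0
0 1 0 0
1 1 1 0
0 0 0 1

After press 3 at (4,0):
0 0 1 0
1 0 0 0
0 1 0 0
0 1 1 0
1 1 0 1

Lights still on: 8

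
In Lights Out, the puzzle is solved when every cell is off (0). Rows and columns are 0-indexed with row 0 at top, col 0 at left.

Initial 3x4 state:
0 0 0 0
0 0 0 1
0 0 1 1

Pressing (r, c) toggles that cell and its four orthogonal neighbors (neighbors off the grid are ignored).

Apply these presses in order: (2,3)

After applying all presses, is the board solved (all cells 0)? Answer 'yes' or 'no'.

Answer: yes

Derivation:
After press 1 at (2,3):
0 0 0 0
0 0 0 0
0 0 0 0

Lights still on: 0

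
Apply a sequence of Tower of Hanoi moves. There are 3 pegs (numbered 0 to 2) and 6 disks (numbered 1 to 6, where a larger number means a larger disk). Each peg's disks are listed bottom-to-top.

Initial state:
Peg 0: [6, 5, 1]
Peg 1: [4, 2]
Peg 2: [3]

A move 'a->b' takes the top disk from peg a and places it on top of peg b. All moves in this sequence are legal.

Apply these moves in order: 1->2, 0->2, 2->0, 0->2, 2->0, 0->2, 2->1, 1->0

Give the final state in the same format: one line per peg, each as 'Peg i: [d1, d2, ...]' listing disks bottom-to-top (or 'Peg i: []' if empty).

Answer: Peg 0: [6, 5, 1]
Peg 1: [4]
Peg 2: [3, 2]

Derivation:
After move 1 (1->2):
Peg 0: [6, 5, 1]
Peg 1: [4]
Peg 2: [3, 2]

After move 2 (0->2):
Peg 0: [6, 5]
Peg 1: [4]
Peg 2: [3, 2, 1]

After move 3 (2->0):
Peg 0: [6, 5, 1]
Peg 1: [4]
Peg 2: [3, 2]

After move 4 (0->2):
Peg 0: [6, 5]
Peg 1: [4]
Peg 2: [3, 2, 1]

After move 5 (2->0):
Peg 0: [6, 5, 1]
Peg 1: [4]
Peg 2: [3, 2]

After move 6 (0->2):
Peg 0: [6, 5]
Peg 1: [4]
Peg 2: [3, 2, 1]

After move 7 (2->1):
Peg 0: [6, 5]
Peg 1: [4, 1]
Peg 2: [3, 2]

After move 8 (1->0):
Peg 0: [6, 5, 1]
Peg 1: [4]
Peg 2: [3, 2]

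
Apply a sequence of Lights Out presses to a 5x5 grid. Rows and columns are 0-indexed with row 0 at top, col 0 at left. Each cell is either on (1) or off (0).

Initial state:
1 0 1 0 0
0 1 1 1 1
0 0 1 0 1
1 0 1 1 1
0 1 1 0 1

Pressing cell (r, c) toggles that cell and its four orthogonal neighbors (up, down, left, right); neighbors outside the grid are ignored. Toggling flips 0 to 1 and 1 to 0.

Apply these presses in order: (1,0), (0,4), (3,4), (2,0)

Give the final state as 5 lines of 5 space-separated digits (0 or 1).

After press 1 at (1,0):
0 0 1 0 0
1 0 1 1 1
1 0 1 0 1
1 0 1 1 1
0 1 1 0 1

After press 2 at (0,4):
0 0 1 1 1
1 0 1 1 0
1 0 1 0 1
1 0 1 1 1
0 1 1 0 1

After press 3 at (3,4):
0 0 1 1 1
1 0 1 1 0
1 0 1 0 0
1 0 1 0 0
0 1 1 0 0

After press 4 at (2,0):
0 0 1 1 1
0 0 1 1 0
0 1 1 0 0
0 0 1 0 0
0 1 1 0 0

Answer: 0 0 1 1 1
0 0 1 1 0
0 1 1 0 0
0 0 1 0 0
0 1 1 0 0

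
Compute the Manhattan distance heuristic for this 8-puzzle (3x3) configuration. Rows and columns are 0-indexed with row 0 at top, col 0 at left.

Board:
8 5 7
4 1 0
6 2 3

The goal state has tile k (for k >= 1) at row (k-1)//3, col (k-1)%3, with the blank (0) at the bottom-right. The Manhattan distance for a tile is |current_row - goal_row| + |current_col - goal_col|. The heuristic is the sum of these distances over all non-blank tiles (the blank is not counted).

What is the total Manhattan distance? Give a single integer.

Answer: 17

Derivation:
Tile 8: (0,0)->(2,1) = 3
Tile 5: (0,1)->(1,1) = 1
Tile 7: (0,2)->(2,0) = 4
Tile 4: (1,0)->(1,0) = 0
Tile 1: (1,1)->(0,0) = 2
Tile 6: (2,0)->(1,2) = 3
Tile 2: (2,1)->(0,1) = 2
Tile 3: (2,2)->(0,2) = 2
Sum: 3 + 1 + 4 + 0 + 2 + 3 + 2 + 2 = 17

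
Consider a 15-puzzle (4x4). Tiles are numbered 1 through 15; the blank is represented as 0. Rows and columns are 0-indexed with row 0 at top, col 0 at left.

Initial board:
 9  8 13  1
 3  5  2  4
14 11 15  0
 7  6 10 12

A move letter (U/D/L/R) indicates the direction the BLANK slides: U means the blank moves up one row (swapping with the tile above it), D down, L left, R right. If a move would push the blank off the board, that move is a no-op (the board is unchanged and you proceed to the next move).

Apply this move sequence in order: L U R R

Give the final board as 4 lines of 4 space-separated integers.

After move 1 (L):
 9  8 13  1
 3  5  2  4
14 11  0 15
 7  6 10 12

After move 2 (U):
 9  8 13  1
 3  5  0  4
14 11  2 15
 7  6 10 12

After move 3 (R):
 9  8 13  1
 3  5  4  0
14 11  2 15
 7  6 10 12

After move 4 (R):
 9  8 13  1
 3  5  4  0
14 11  2 15
 7  6 10 12

Answer:  9  8 13  1
 3  5  4  0
14 11  2 15
 7  6 10 12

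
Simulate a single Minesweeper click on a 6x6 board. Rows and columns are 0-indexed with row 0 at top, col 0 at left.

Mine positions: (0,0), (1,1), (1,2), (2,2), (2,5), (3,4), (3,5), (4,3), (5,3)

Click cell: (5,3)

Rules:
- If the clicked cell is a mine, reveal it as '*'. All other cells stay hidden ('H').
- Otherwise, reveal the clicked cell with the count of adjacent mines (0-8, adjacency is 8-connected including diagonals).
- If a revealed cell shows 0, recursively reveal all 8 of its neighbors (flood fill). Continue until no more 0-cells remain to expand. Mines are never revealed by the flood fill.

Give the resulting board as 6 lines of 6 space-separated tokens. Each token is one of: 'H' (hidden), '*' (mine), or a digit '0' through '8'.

H H H H H H
H H H H H H
H H H H H H
H H H H H H
H H H H H H
H H H * H H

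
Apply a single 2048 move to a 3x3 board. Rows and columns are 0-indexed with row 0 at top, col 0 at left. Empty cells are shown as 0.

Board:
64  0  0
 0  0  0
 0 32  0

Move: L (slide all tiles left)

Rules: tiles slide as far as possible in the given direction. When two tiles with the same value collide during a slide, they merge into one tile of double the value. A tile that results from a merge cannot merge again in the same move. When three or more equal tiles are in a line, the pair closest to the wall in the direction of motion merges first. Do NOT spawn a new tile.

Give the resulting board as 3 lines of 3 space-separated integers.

Answer: 64  0  0
 0  0  0
32  0  0

Derivation:
Slide left:
row 0: [64, 0, 0] -> [64, 0, 0]
row 1: [0, 0, 0] -> [0, 0, 0]
row 2: [0, 32, 0] -> [32, 0, 0]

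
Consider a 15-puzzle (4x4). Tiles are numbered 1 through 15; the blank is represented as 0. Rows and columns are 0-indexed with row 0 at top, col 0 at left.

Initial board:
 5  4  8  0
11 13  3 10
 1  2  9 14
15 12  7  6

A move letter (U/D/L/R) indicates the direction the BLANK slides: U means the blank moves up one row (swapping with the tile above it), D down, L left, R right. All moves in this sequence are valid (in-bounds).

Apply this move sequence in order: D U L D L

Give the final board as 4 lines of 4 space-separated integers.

After move 1 (D):
 5  4  8 10
11 13  3  0
 1  2  9 14
15 12  7  6

After move 2 (U):
 5  4  8  0
11 13  3 10
 1  2  9 14
15 12  7  6

After move 3 (L):
 5  4  0  8
11 13  3 10
 1  2  9 14
15 12  7  6

After move 4 (D):
 5  4  3  8
11 13  0 10
 1  2  9 14
15 12  7  6

After move 5 (L):
 5  4  3  8
11  0 13 10
 1  2  9 14
15 12  7  6

Answer:  5  4  3  8
11  0 13 10
 1  2  9 14
15 12  7  6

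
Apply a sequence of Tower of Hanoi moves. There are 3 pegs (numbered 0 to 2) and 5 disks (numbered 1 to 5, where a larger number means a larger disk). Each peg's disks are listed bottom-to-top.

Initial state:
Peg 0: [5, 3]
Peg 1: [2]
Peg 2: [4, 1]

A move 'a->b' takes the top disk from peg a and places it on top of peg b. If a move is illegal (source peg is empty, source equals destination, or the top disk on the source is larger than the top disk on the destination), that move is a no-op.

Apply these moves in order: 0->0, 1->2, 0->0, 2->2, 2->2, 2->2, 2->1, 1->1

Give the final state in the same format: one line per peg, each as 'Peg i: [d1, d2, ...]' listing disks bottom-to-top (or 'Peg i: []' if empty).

Answer: Peg 0: [5, 3]
Peg 1: [2, 1]
Peg 2: [4]

Derivation:
After move 1 (0->0):
Peg 0: [5, 3]
Peg 1: [2]
Peg 2: [4, 1]

After move 2 (1->2):
Peg 0: [5, 3]
Peg 1: [2]
Peg 2: [4, 1]

After move 3 (0->0):
Peg 0: [5, 3]
Peg 1: [2]
Peg 2: [4, 1]

After move 4 (2->2):
Peg 0: [5, 3]
Peg 1: [2]
Peg 2: [4, 1]

After move 5 (2->2):
Peg 0: [5, 3]
Peg 1: [2]
Peg 2: [4, 1]

After move 6 (2->2):
Peg 0: [5, 3]
Peg 1: [2]
Peg 2: [4, 1]

After move 7 (2->1):
Peg 0: [5, 3]
Peg 1: [2, 1]
Peg 2: [4]

After move 8 (1->1):
Peg 0: [5, 3]
Peg 1: [2, 1]
Peg 2: [4]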